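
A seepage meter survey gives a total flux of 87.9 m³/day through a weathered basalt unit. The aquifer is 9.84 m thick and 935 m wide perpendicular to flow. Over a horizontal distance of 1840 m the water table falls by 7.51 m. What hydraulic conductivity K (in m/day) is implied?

2.34

Cross-sectional area A = 935 × 9.84 = 9200 m².
Hydraulic gradient i = Δh / L = 7.51 / 1840 = 0.004082.
From Q = K·A·i, K = Q / (A·i) = 87.9 / (9200 × 0.004082) = 2.341 m/day.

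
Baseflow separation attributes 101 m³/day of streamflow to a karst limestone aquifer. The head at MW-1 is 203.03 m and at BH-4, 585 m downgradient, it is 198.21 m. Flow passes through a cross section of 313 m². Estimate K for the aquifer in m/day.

39.2

Hydraulic gradient i = (203.03 − 198.21) / 585 = 4.82 / 585 = 0.008239.
From Q = K·A·i, K = Q / (A·i) = 101 / (313.0 × 0.008239) = 39.16 m/day.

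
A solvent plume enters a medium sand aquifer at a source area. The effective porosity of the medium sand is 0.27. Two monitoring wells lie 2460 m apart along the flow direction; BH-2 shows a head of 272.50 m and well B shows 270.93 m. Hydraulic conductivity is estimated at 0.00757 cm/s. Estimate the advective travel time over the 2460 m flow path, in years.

436

Convert K: 0.00757 cm/s × 864 = 6.540 m/day.
Hydraulic gradient i = (272.50 − 270.93) / 2460 = 1.57 / 2460 = 0.0006382.
Darcy flux q = K · i = 6.540 × 0.0006382 = 0.004174 m/day.
Seepage velocity v = q / n_e = 0.004174 / 0.27 = 0.01546 m/day.
Travel time t = L / v = 2460 / 0.01546 = 1.591e+05 days = 435.6 years.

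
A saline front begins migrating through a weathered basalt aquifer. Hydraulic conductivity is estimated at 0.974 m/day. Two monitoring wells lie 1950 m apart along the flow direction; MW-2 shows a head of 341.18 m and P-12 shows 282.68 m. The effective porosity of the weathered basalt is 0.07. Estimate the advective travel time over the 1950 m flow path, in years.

12.8

Hydraulic gradient i = (341.18 − 282.68) / 1950 = 58.5 / 1950 = 0.03000.
Darcy flux q = K · i = 0.9740 × 0.03000 = 0.02922 m/day.
Seepage velocity v = q / n_e = 0.02922 / 0.07 = 0.4174 m/day.
Travel time t = L / v = 1950 / 0.4174 = 4671 days = 12.79 years.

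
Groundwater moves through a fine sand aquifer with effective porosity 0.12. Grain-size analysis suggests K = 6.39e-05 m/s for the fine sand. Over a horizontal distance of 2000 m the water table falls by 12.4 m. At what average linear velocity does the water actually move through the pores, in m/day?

Convert K: 6.39e-05 m/s × 86400 = 5.521 m/day.
Hydraulic gradient i = Δh / L = 12.4 / 2000 = 0.006200.
Darcy flux q = K · i = 5.521 × 0.006200 = 0.03423 m/day.
Seepage velocity v = q / n_e = 0.03423 / 0.12 = 0.2852 m/day.

0.285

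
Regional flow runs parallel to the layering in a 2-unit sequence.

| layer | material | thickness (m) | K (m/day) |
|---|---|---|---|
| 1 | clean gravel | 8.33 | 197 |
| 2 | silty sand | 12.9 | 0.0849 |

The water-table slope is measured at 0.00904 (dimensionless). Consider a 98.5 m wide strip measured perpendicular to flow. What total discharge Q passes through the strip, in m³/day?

1460

Flow is parallel to layering, so each bed carries its own Darcy discharge and the transmissivities add.
Σ(K_i·b_i) = 197×8.33 + 0.0849×12.9 = 1642 m²/day.
Hydraulic gradient i = 0.00904.
Q = Σ(K_i·b_i) · W · i = 1642 × 98.5 × 0.009040 = 1462 m³/day.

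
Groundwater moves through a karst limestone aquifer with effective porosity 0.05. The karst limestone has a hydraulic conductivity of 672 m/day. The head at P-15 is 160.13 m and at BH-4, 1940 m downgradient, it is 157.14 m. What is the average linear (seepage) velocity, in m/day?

20.7

Hydraulic gradient i = (160.13 − 157.14) / 1940 = 2.99 / 1940 = 0.001541.
Darcy flux q = K · i = 672.0 × 0.001541 = 1.036 m/day.
Seepage velocity v = q / n_e = 1.036 / 0.05 = 20.71 m/day.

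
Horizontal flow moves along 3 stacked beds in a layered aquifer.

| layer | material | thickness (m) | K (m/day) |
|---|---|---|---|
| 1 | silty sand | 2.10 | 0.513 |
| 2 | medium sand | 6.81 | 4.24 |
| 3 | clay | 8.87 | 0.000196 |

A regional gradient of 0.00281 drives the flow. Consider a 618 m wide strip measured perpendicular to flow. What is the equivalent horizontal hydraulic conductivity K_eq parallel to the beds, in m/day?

Flow is parallel to layering, so each bed carries its own Darcy discharge and the transmissivities add.
Σ(K_i·b_i) = 0.513×2.10 + 4.24×6.81 + 0.000196×8.87 = 29.95 m²/day.
Total thickness b = 17.78 m, so K_eq = Σ(K_i·b_i)/b = 1.685 m/day.

1.68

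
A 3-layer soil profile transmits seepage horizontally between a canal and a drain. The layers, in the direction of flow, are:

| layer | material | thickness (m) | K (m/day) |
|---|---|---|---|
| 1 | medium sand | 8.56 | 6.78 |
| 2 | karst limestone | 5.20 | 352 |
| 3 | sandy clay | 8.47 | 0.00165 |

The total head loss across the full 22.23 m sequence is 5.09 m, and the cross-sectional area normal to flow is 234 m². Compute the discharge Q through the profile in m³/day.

Flow is perpendicular to layering, so the layers act in series and the equivalent K is the thickness-weighted harmonic mean.
Total thickness L = 8.56 + 5.20 + 8.47 = 22.23 m.
Σ(b_i/K_i) = 8.56/6.78 + 5.20/352 + 8.47/0.00165 = 5135 d.
K_eq = L / Σ(b_i/K_i) = 22.23 / 5135 = 0.004329 m/day.
Q = K_eq · A · (Δh/L) = 0.004329 × 234 × (5.09/22.23) = 0.2320 m³/day.

0.232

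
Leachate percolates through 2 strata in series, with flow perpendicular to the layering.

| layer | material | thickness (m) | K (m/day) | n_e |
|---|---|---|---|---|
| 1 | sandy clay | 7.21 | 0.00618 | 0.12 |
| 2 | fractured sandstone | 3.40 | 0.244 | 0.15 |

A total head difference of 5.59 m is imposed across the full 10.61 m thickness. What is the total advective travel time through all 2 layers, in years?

With flow normal to the layers, continuity requires the same specific discharge q through every layer.
Σ(b_i/K_i) = 7.21/0.00618 + 3.40/0.244 = 1181 d.
q = Δh / Σ(b_i/K_i) = 5.59 / 1181 = 0.004735 m/day.
In each layer the seepage velocity is v_i = q/n_i, so the layer transit time is t_i = b_i·n_i / q:
  layer 1 (sandy clay): t_1 = 7.21 × 0.12 / 0.004735 = 182.7 d
  layer 2 (fractured sandstone): t_2 = 3.40 × 0.15 / 0.004735 = 107.7 d
Total t = Σ t_i = 290.4 days = 0.7952 years.

0.795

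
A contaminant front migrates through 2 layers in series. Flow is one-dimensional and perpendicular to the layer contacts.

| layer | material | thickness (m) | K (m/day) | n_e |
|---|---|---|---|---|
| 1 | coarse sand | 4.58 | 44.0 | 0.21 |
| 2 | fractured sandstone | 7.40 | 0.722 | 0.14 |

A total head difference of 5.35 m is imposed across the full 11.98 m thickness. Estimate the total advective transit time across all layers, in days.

With flow normal to the layers, continuity requires the same specific discharge q through every layer.
Σ(b_i/K_i) = 4.58/44.0 + 7.40/0.722 = 10.35 d.
q = Δh / Σ(b_i/K_i) = 5.35 / 10.35 = 0.5167 m/day.
In each layer the seepage velocity is v_i = q/n_i, so the layer transit time is t_i = b_i·n_i / q:
  layer 1 (coarse sand): t_1 = 4.58 × 0.21 / 0.5167 = 1.861 d
  layer 2 (fractured sandstone): t_2 = 7.40 × 0.14 / 0.5167 = 2.005 d
Total t = Σ t_i = 3.866 days.

3.87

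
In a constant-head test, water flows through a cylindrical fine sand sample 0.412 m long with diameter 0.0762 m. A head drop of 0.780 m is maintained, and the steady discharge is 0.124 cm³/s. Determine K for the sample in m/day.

1.24

Cross-sectional area A = π·(d/2)² = π × (0.0762/2)² = 0.004560 m².
Convert discharge: 0.124 cm³/s = 1.240e-07 m³/s.
Darcy's law rearranged: K = Q·L / (A·Δh) = 1.240e-07 × 0.412 / (0.004560 × 0.780) = 1.436e-05 m/s = 1.241 m/day.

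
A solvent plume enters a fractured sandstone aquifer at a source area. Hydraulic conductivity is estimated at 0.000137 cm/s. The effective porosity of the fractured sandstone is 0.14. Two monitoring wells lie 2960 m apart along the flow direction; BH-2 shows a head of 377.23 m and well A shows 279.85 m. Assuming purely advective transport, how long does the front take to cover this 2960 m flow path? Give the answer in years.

Convert K: 0.000137 cm/s × 864 = 0.1184 m/day.
Hydraulic gradient i = (377.23 − 279.85) / 2960 = 97.38 / 2960 = 0.03290.
Darcy flux q = K · i = 0.1184 × 0.03290 = 0.003894 m/day.
Seepage velocity v = q / n_e = 0.003894 / 0.14 = 0.02782 m/day.
Travel time t = L / v = 2960 / 0.02782 = 1.064e+05 days = 291.4 years.

291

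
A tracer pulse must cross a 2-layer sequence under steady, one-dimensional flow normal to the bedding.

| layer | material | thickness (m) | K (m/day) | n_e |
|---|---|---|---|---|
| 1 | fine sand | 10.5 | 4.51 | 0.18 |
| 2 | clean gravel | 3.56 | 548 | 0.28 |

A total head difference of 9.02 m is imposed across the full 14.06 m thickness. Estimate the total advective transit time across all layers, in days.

0.747

With flow normal to the layers, continuity requires the same specific discharge q through every layer.
Σ(b_i/K_i) = 10.5/4.51 + 3.56/548 = 2.335 d.
q = Δh / Σ(b_i/K_i) = 9.02 / 2.335 = 3.864 m/day.
In each layer the seepage velocity is v_i = q/n_i, so the layer transit time is t_i = b_i·n_i / q:
  layer 1 (fine sand): t_1 = 10.5 × 0.18 / 3.864 = 0.4892 d
  layer 2 (clean gravel): t_2 = 3.56 × 0.28 / 3.864 = 0.2580 d
Total t = Σ t_i = 0.7472 days.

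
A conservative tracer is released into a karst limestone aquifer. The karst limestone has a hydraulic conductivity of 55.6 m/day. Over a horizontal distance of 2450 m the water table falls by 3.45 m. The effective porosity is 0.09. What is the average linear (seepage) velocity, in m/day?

Hydraulic gradient i = Δh / L = 3.45 / 2450 = 0.001408.
Darcy flux q = K · i = 55.60 × 0.001408 = 0.07829 m/day.
Seepage velocity v = q / n_e = 0.07829 / 0.09 = 0.8699 m/day.

0.870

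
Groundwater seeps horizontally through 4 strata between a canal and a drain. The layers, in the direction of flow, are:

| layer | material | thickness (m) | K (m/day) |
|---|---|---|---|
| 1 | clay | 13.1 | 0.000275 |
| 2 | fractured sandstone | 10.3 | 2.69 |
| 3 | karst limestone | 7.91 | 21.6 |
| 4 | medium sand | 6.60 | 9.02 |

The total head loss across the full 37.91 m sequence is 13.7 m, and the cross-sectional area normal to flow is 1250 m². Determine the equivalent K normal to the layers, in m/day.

Flow is perpendicular to layering, so the layers act in series and the equivalent K is the thickness-weighted harmonic mean.
Total thickness L = 13.1 + 10.3 + 7.91 + 6.60 = 37.91 m.
Σ(b_i/K_i) = 13.1/0.000275 + 10.3/2.69 + 7.91/21.6 + 6.60/9.02 = 47641 d.
K_eq = L / Σ(b_i/K_i) = 37.91 / 47641 = 0.0007957 m/day.

0.000796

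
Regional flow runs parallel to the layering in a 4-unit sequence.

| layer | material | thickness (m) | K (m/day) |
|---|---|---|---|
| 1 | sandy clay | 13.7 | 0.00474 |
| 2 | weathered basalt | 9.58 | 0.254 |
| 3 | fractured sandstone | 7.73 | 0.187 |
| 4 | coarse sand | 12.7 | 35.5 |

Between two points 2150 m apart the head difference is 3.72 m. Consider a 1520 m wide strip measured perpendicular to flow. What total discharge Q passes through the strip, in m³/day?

Flow is parallel to layering, so each bed carries its own Darcy discharge and the transmissivities add.
Σ(K_i·b_i) = 0.00474×13.7 + 0.254×9.58 + 0.187×7.73 + 35.5×12.7 = 454.8 m²/day.
Hydraulic gradient i = Δh / L = 3.72 / 2150 = 0.001730.
Q = Σ(K_i·b_i) · W · i = 454.8 × 1520 × 0.001730 = 1196 m³/day.

1200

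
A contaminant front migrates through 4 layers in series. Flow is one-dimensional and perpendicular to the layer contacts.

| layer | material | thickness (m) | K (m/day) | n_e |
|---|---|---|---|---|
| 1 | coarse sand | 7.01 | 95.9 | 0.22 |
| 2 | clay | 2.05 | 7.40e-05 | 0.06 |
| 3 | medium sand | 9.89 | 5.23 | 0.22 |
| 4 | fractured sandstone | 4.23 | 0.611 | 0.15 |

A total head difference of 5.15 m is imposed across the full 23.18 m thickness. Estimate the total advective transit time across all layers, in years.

65.9

With flow normal to the layers, continuity requires the same specific discharge q through every layer.
Σ(b_i/K_i) = 7.01/95.9 + 2.05/7.40e-05 + 9.89/5.23 + 4.23/0.611 = 27712 d.
q = Δh / Σ(b_i/K_i) = 5.15 / 27712 = 0.0001858 m/day.
In each layer the seepage velocity is v_i = q/n_i, so the layer transit time is t_i = b_i·n_i / q:
  layer 1 (coarse sand): t_1 = 7.01 × 0.22 / 0.0001858 = 8298 d
  layer 2 (clay): t_2 = 2.05 × 0.06 / 0.0001858 = 661.8 d
  layer 3 (medium sand): t_3 = 9.89 × 0.22 / 0.0001858 = 11708 d
  layer 4 (fractured sandstone): t_4 = 4.23 × 0.15 / 0.0001858 = 3414 d
Total t = Σ t_i = 24082 days = 65.93 years.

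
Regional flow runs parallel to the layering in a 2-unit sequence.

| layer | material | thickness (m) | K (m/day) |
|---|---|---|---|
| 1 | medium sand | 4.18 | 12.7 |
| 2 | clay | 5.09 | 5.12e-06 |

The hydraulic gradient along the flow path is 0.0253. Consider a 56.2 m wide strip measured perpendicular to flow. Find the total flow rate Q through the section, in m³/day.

75.5

Flow is parallel to layering, so each bed carries its own Darcy discharge and the transmissivities add.
Σ(K_i·b_i) = 12.7×4.18 + 5.12e-06×5.09 = 53.09 m²/day.
Hydraulic gradient i = 0.0253.
Q = Σ(K_i·b_i) · W · i = 53.09 × 56.2 × 0.02530 = 75.48 m³/day.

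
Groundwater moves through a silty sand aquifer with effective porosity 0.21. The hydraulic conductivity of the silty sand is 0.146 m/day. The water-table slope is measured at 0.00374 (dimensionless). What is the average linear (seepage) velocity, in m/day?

Hydraulic gradient i = 0.00374.
Darcy flux q = K · i = 0.1460 × 0.003740 = 0.0005460 m/day.
Seepage velocity v = q / n_e = 0.0005460 / 0.21 = 0.002600 m/day.

0.00260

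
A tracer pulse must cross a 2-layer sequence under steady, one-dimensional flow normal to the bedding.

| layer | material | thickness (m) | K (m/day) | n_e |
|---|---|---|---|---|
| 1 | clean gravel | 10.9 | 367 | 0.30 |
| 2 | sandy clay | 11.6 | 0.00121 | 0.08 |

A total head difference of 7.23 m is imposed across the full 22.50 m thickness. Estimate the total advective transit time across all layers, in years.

With flow normal to the layers, continuity requires the same specific discharge q through every layer.
Σ(b_i/K_i) = 10.9/367 + 11.6/0.00121 = 9587 d.
q = Δh / Σ(b_i/K_i) = 7.23 / 9587 = 0.0007542 m/day.
In each layer the seepage velocity is v_i = q/n_i, so the layer transit time is t_i = b_i·n_i / q:
  layer 1 (clean gravel): t_1 = 10.9 × 0.30 / 0.0007542 = 4336 d
  layer 2 (sandy clay): t_2 = 11.6 × 0.08 / 0.0007542 = 1231 d
Total t = Σ t_i = 5566 days = 15.24 years.

15.2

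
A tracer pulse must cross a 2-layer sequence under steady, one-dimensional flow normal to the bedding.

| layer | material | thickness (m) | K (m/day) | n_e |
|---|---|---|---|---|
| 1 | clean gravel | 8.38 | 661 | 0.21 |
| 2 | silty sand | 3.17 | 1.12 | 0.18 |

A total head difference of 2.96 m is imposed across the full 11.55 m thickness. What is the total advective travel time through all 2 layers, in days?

2.24

With flow normal to the layers, continuity requires the same specific discharge q through every layer.
Σ(b_i/K_i) = 8.38/661 + 3.17/1.12 = 2.843 d.
q = Δh / Σ(b_i/K_i) = 2.96 / 2.843 = 1.041 m/day.
In each layer the seepage velocity is v_i = q/n_i, so the layer transit time is t_i = b_i·n_i / q:
  layer 1 (clean gravel): t_1 = 8.38 × 0.21 / 1.041 = 1.690 d
  layer 2 (silty sand): t_2 = 3.17 × 0.18 / 1.041 = 0.5481 d
Total t = Σ t_i = 2.238 days.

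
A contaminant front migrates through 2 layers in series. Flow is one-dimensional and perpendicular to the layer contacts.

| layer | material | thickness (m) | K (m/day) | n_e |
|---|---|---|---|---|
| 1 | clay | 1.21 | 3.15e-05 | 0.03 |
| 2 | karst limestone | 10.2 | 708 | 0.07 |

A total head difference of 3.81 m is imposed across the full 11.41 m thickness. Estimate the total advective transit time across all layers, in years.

20.7

With flow normal to the layers, continuity requires the same specific discharge q through every layer.
Σ(b_i/K_i) = 1.21/3.15e-05 + 10.2/708 = 38413 d.
q = Δh / Σ(b_i/K_i) = 3.81 / 38413 = 9.919e-05 m/day.
In each layer the seepage velocity is v_i = q/n_i, so the layer transit time is t_i = b_i·n_i / q:
  layer 1 (clay): t_1 = 1.21 × 0.03 / 9.919e-05 = 366.0 d
  layer 2 (karst limestone): t_2 = 10.2 × 0.07 / 9.919e-05 = 7199 d
Total t = Σ t_i = 7565 days = 20.71 years.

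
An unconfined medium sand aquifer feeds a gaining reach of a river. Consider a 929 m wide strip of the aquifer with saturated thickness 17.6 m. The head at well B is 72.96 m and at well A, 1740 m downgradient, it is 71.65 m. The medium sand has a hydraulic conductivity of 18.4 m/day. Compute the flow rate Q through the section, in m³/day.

227

Cross-sectional area A = 929 × 17.6 = 16350 m².
Hydraulic gradient i = (72.96 − 71.65) / 1740 = 1.31 / 1740 = 0.0007529.
Darcy's law: Q = K · A · i = 18.40 × 16350 × 0.0007529 = 226.5 m³/day.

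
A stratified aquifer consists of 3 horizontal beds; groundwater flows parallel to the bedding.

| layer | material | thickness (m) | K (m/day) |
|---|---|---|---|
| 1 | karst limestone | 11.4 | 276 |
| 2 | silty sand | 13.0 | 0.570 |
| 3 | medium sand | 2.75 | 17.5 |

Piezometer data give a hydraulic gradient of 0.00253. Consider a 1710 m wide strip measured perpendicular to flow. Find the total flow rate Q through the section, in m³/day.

Flow is parallel to layering, so each bed carries its own Darcy discharge and the transmissivities add.
Σ(K_i·b_i) = 276×11.4 + 0.570×13.0 + 17.5×2.75 = 3202 m²/day.
Hydraulic gradient i = 0.00253.
Q = Σ(K_i·b_i) · W · i = 3202 × 1710 × 0.002530 = 13853 m³/day.

13900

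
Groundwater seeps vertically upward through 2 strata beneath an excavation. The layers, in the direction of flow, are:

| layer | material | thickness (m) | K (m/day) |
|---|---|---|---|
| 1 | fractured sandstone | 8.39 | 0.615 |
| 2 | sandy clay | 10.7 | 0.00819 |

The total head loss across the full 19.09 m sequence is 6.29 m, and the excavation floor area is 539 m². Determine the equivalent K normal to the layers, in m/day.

Flow is perpendicular to layering, so the layers act in series and the equivalent K is the thickness-weighted harmonic mean.
Total thickness L = 8.39 + 10.7 = 19.09 m.
Σ(b_i/K_i) = 8.39/0.615 + 10.7/0.00819 = 1320 d.
K_eq = L / Σ(b_i/K_i) = 19.09 / 1320 = 0.01446 m/day.

0.0145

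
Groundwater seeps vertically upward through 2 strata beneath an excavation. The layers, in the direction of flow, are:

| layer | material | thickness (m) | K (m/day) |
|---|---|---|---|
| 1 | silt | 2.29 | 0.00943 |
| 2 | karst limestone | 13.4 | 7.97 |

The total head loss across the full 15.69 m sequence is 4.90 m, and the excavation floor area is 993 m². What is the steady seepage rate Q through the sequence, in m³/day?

Flow is perpendicular to layering, so the layers act in series and the equivalent K is the thickness-weighted harmonic mean.
Total thickness L = 2.29 + 13.4 = 15.69 m.
Σ(b_i/K_i) = 2.29/0.00943 + 13.4/7.97 = 244.5 d.
K_eq = L / Σ(b_i/K_i) = 15.69 / 244.5 = 0.06417 m/day.
Q = K_eq · A · (Δh/L) = 0.06417 × 993 × (4.90/15.69) = 19.90 m³/day.

19.9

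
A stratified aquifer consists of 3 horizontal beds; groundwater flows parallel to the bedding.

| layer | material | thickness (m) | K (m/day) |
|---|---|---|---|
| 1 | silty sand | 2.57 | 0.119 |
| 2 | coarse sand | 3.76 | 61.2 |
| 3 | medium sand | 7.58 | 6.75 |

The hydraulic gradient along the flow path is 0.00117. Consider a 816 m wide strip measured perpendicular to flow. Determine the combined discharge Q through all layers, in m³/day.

Flow is parallel to layering, so each bed carries its own Darcy discharge and the transmissivities add.
Σ(K_i·b_i) = 0.119×2.57 + 61.2×3.76 + 6.75×7.58 = 281.6 m²/day.
Hydraulic gradient i = 0.00117.
Q = Σ(K_i·b_i) · W · i = 281.6 × 816 × 0.001170 = 268.8 m³/day.

269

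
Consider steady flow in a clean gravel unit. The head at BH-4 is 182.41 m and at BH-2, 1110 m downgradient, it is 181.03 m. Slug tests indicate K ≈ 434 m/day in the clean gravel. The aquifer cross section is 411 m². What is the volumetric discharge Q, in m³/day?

Hydraulic gradient i = (182.41 − 181.03) / 1110 = 1.38 / 1110 = 0.001243.
Darcy's law: Q = K · A · i = 434.0 × 411.0 × 0.001243 = 221.8 m³/day.

222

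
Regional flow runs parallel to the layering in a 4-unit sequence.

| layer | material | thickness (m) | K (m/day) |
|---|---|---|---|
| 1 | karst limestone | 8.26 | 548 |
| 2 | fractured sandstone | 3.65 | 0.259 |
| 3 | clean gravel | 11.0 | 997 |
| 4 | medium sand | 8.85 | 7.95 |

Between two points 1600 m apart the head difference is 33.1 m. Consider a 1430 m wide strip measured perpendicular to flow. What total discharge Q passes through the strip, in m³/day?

460000

Flow is parallel to layering, so each bed carries its own Darcy discharge and the transmissivities add.
Σ(K_i·b_i) = 548×8.26 + 0.259×3.65 + 997×11.0 + 7.95×8.85 = 15565 m²/day.
Hydraulic gradient i = Δh / L = 33.1 / 1600 = 0.02069.
Q = Σ(K_i·b_i) · W · i = 15565 × 1430 × 0.02069 = 4.605e+05 m³/day.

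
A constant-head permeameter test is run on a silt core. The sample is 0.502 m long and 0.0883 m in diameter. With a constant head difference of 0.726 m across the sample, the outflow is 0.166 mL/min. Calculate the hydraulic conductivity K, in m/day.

0.0270

Cross-sectional area A = π·(d/2)² = π × (0.0883/2)² = 0.006124 m².
Convert discharge: 0.166 mL/min = 2.767e-09 m³/s.
Darcy's law rearranged: K = Q·L / (A·Δh) = 2.767e-09 × 0.502 / (0.006124 × 0.726) = 3.124e-07 m/s = 0.02699 m/day.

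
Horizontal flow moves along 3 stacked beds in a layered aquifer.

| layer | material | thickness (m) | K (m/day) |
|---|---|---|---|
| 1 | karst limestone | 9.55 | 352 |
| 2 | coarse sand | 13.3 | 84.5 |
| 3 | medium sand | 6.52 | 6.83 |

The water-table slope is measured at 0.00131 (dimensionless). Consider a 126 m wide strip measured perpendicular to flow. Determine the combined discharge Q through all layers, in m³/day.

Flow is parallel to layering, so each bed carries its own Darcy discharge and the transmissivities add.
Σ(K_i·b_i) = 352×9.55 + 84.5×13.3 + 6.83×6.52 = 4530 m²/day.
Hydraulic gradient i = 0.00131.
Q = Σ(K_i·b_i) · W · i = 4530 × 126 × 0.001310 = 747.7 m³/day.

748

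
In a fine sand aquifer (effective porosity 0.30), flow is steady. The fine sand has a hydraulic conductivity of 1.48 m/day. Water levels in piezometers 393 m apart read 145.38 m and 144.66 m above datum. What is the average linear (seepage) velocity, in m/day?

0.00904

Hydraulic gradient i = (145.38 − 144.66) / 393 = 0.72 / 393 = 0.001832.
Darcy flux q = K · i = 1.480 × 0.001832 = 0.002711 m/day.
Seepage velocity v = q / n_e = 0.002711 / 0.30 = 0.009038 m/day.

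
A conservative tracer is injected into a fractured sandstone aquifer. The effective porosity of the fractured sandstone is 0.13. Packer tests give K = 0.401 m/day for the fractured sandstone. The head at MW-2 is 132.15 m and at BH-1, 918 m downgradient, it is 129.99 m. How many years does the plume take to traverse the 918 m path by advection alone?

Hydraulic gradient i = (132.15 − 129.99) / 918 = 2.16 / 918 = 0.002353.
Darcy flux q = K · i = 0.4010 × 0.002353 = 0.0009435 m/day.
Seepage velocity v = q / n_e = 0.0009435 / 0.13 = 0.007258 m/day.
Travel time t = L / v = 918 / 0.007258 = 1.265e+05 days = 346.3 years.

346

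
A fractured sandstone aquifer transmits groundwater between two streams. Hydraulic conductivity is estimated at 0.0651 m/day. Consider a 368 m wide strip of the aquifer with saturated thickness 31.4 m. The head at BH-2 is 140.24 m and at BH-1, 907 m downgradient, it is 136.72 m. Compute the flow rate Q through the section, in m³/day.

2.92

Cross-sectional area A = 368 × 31.4 = 11555 m².
Hydraulic gradient i = (140.24 − 136.72) / 907 = 3.52 / 907 = 0.003881.
Darcy's law: Q = K · A · i = 0.06510 × 11555 × 0.003881 = 2.919 m³/day.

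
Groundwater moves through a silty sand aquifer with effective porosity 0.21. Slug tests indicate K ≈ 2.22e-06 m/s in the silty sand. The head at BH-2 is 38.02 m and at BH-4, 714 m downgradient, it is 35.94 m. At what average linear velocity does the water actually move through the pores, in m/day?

Convert K: 2.22e-06 m/s × 86400 = 0.1918 m/day.
Hydraulic gradient i = (38.02 − 35.94) / 714 = 2.08 / 714 = 0.002913.
Darcy flux q = K · i = 0.1918 × 0.002913 = 0.0005588 m/day.
Seepage velocity v = q / n_e = 0.0005588 / 0.21 = 0.002661 m/day.

0.00266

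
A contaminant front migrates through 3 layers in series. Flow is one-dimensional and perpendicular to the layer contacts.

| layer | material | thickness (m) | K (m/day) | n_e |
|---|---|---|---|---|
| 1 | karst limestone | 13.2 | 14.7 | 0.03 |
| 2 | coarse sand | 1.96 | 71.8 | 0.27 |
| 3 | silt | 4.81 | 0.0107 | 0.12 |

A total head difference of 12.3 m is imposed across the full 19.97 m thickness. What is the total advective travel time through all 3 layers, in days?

With flow normal to the layers, continuity requires the same specific discharge q through every layer.
Σ(b_i/K_i) = 13.2/14.7 + 1.96/71.8 + 4.81/0.0107 = 450.5 d.
q = Δh / Σ(b_i/K_i) = 12.3 / 450.5 = 0.02731 m/day.
In each layer the seepage velocity is v_i = q/n_i, so the layer transit time is t_i = b_i·n_i / q:
  layer 1 (karst limestone): t_1 = 13.2 × 0.03 / 0.02731 = 14.50 d
  layer 2 (coarse sand): t_2 = 1.96 × 0.27 / 0.02731 = 19.38 d
  layer 3 (silt): t_3 = 4.81 × 0.12 / 0.02731 = 21.14 d
Total t = Σ t_i = 55.02 days.

55.0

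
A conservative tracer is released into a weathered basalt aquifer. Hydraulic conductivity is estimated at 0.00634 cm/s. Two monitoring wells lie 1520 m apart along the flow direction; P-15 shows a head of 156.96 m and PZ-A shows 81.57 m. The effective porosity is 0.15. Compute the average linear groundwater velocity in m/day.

1.81

Convert K: 0.00634 cm/s × 864 = 5.478 m/day.
Hydraulic gradient i = (156.96 − 81.57) / 1520 = 75.39 / 1520 = 0.04960.
Darcy flux q = K · i = 5.478 × 0.04960 = 0.2717 m/day.
Seepage velocity v = q / n_e = 0.2717 / 0.15 = 1.811 m/day.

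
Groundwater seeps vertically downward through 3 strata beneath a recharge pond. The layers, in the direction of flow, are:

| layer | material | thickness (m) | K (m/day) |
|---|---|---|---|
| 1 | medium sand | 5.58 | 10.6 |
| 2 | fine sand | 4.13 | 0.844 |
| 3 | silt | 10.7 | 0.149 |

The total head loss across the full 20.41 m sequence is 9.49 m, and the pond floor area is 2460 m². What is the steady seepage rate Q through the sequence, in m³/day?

Flow is perpendicular to layering, so the layers act in series and the equivalent K is the thickness-weighted harmonic mean.
Total thickness L = 5.58 + 4.13 + 10.7 = 20.41 m.
Σ(b_i/K_i) = 5.58/10.6 + 4.13/0.844 + 10.7/0.149 = 77.23 d.
K_eq = L / Σ(b_i/K_i) = 20.41 / 77.23 = 0.2643 m/day.
Q = K_eq · A · (Δh/L) = 0.2643 × 2460 × (9.49/20.41) = 302.3 m³/day.

302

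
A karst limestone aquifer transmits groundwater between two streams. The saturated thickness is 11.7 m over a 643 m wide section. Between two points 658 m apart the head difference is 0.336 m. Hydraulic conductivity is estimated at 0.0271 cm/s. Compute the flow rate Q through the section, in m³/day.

89.9

Convert K: 0.0271 cm/s × 864 = 23.41 m/day.
Cross-sectional area A = 643 × 11.7 = 7523 m².
Hydraulic gradient i = Δh / L = 0.336 / 658 = 0.0005106.
Darcy's law: Q = K · A · i = 23.41 × 7523 × 0.0005106 = 89.95 m³/day.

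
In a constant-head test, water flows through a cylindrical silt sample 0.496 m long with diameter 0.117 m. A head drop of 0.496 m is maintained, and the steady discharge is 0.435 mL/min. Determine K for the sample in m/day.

0.0583

Cross-sectional area A = π·(d/2)² = π × (0.117/2)² = 0.01075 m².
Convert discharge: 0.435 mL/min = 7.250e-09 m³/s.
Darcy's law rearranged: K = Q·L / (A·Δh) = 7.250e-09 × 0.496 / (0.01075 × 0.496) = 6.743e-07 m/s = 0.05826 m/day.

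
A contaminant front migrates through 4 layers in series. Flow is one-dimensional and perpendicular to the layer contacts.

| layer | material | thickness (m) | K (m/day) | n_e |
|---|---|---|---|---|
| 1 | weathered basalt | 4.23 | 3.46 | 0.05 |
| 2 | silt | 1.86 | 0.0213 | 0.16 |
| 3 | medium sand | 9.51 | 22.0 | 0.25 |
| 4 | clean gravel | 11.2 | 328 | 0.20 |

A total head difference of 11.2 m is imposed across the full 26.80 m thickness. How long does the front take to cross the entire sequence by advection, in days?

40.7

With flow normal to the layers, continuity requires the same specific discharge q through every layer.
Σ(b_i/K_i) = 4.23/3.46 + 1.86/0.0213 + 9.51/22.0 + 11.2/328 = 89.01 d.
q = Δh / Σ(b_i/K_i) = 11.2 / 89.01 = 0.1258 m/day.
In each layer the seepage velocity is v_i = q/n_i, so the layer transit time is t_i = b_i·n_i / q:
  layer 1 (weathered basalt): t_1 = 4.23 × 0.05 / 0.1258 = 1.681 d
  layer 2 (silt): t_2 = 1.86 × 0.16 / 0.1258 = 2.365 d
  layer 3 (medium sand): t_3 = 9.51 × 0.25 / 0.1258 = 18.90 d
  layer 4 (clean gravel): t_4 = 11.2 × 0.20 / 0.1258 = 17.80 d
Total t = Σ t_i = 40.74 days.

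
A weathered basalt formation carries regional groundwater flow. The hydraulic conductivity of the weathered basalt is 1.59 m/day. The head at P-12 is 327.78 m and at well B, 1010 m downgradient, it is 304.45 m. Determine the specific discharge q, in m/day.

0.0367

Hydraulic gradient i = (327.78 − 304.45) / 1010 = 23.33 / 1010 = 0.02310.
Specific discharge q = K · i = 1.590 × 0.02310 = 0.03673 m/day.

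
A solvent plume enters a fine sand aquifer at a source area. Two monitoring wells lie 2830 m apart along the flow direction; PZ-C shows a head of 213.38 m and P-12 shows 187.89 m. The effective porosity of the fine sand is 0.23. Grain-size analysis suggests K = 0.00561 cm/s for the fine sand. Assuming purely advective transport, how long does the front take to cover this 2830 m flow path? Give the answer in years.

Convert K: 0.00561 cm/s × 864 = 4.847 m/day.
Hydraulic gradient i = (213.38 − 187.89) / 2830 = 25.49 / 2830 = 0.009007.
Darcy flux q = K · i = 4.847 × 0.009007 = 0.04366 m/day.
Seepage velocity v = q / n_e = 0.04366 / 0.23 = 0.1898 m/day.
Travel time t = L / v = 2830 / 0.1898 = 14909 days = 40.82 years.

40.8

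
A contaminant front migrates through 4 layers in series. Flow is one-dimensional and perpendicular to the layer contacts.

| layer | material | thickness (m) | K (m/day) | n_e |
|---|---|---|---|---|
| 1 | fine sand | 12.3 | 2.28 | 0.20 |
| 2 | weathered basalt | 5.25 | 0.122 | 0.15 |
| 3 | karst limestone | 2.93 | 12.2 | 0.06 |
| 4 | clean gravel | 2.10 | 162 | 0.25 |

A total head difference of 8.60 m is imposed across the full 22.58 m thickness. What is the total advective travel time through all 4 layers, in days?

With flow normal to the layers, continuity requires the same specific discharge q through every layer.
Σ(b_i/K_i) = 12.3/2.28 + 5.25/0.122 + 2.93/12.2 + 2.10/162 = 48.68 d.
q = Δh / Σ(b_i/K_i) = 8.60 / 48.68 = 0.1767 m/day.
In each layer the seepage velocity is v_i = q/n_i, so the layer transit time is t_i = b_i·n_i / q:
  layer 1 (fine sand): t_1 = 12.3 × 0.20 / 0.1767 = 13.92 d
  layer 2 (weathered basalt): t_2 = 5.25 × 0.15 / 0.1767 = 4.458 d
  layer 3 (karst limestone): t_3 = 2.93 × 0.06 / 0.1767 = 0.9951 d
  layer 4 (clean gravel): t_4 = 2.10 × 0.25 / 0.1767 = 2.972 d
Total t = Σ t_i = 22.35 days.

22.3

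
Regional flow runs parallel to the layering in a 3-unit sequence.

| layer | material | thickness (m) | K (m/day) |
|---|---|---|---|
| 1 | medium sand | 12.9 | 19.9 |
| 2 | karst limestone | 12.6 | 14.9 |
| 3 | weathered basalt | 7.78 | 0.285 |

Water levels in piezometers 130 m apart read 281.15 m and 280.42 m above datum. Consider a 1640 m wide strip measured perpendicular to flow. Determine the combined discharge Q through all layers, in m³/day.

4110

Flow is parallel to layering, so each bed carries its own Darcy discharge and the transmissivities add.
Σ(K_i·b_i) = 19.9×12.9 + 14.9×12.6 + 0.285×7.78 = 446.7 m²/day.
Hydraulic gradient i = (281.15 − 280.42) / 130 = 0.73 / 130 = 0.005615.
Q = Σ(K_i·b_i) · W · i = 446.7 × 1640 × 0.005615 = 4113 m³/day.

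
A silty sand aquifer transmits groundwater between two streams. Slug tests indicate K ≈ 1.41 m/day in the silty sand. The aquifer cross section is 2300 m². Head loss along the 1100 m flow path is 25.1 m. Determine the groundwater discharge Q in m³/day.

Hydraulic gradient i = Δh / L = 25.1 / 1100 = 0.02282.
Darcy's law: Q = K · A · i = 1.410 × 2300 × 0.02282 = 74.00 m³/day.

74.0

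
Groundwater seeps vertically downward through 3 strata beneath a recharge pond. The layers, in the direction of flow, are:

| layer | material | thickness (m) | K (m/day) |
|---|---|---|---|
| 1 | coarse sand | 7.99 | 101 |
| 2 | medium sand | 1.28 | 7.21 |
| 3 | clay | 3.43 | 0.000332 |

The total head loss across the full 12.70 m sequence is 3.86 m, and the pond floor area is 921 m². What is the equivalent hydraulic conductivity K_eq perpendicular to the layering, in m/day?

0.00123

Flow is perpendicular to layering, so the layers act in series and the equivalent K is the thickness-weighted harmonic mean.
Total thickness L = 7.99 + 1.28 + 3.43 = 12.70 m.
Σ(b_i/K_i) = 7.99/101 + 1.28/7.21 + 3.43/0.000332 = 10332 d.
K_eq = L / Σ(b_i/K_i) = 12.70 / 10332 = 0.001229 m/day.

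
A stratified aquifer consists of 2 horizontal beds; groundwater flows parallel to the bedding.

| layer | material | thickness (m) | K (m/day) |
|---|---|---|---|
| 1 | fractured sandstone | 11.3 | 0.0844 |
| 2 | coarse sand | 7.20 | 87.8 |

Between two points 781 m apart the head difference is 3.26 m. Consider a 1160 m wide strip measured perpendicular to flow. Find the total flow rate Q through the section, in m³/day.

Flow is parallel to layering, so each bed carries its own Darcy discharge and the transmissivities add.
Σ(K_i·b_i) = 0.0844×11.3 + 87.8×7.20 = 633.1 m²/day.
Hydraulic gradient i = Δh / L = 3.26 / 781 = 0.004174.
Q = Σ(K_i·b_i) · W · i = 633.1 × 1160 × 0.004174 = 3066 m³/day.

3070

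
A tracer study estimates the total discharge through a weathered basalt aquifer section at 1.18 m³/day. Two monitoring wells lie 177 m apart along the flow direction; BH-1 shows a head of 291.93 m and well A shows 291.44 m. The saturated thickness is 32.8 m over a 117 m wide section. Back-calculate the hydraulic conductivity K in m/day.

0.111

Cross-sectional area A = 117 × 32.8 = 3838 m².
Hydraulic gradient i = (291.93 − 291.44) / 177 = 0.49 / 177 = 0.002768.
From Q = K·A·i, K = Q / (A·i) = 1.18 / (3838 × 0.002768) = 0.1111 m/day.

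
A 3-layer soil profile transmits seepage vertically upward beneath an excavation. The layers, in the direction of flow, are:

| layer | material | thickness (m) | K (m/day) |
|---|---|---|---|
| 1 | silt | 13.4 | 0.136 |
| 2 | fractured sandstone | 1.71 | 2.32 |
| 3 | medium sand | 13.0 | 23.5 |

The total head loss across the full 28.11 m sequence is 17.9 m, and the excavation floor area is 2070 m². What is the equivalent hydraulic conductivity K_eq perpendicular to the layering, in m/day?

Flow is perpendicular to layering, so the layers act in series and the equivalent K is the thickness-weighted harmonic mean.
Total thickness L = 13.4 + 1.71 + 13.0 = 28.11 m.
Σ(b_i/K_i) = 13.4/0.136 + 1.71/2.32 + 13.0/23.5 = 99.82 d.
K_eq = L / Σ(b_i/K_i) = 28.11 / 99.82 = 0.2816 m/day.

0.282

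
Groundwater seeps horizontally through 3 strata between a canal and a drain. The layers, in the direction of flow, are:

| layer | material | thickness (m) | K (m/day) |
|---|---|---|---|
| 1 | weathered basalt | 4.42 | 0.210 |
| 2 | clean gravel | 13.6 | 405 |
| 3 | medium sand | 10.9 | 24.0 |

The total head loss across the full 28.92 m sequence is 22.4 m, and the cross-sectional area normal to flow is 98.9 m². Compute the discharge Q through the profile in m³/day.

103

Flow is perpendicular to layering, so the layers act in series and the equivalent K is the thickness-weighted harmonic mean.
Total thickness L = 4.42 + 13.6 + 10.9 = 28.92 m.
Σ(b_i/K_i) = 4.42/0.210 + 13.6/405 + 10.9/24.0 = 21.54 d.
K_eq = L / Σ(b_i/K_i) = 28.92 / 21.54 = 1.343 m/day.
Q = K_eq · A · (Δh/L) = 1.343 × 98.9 × (22.4/28.92) = 102.9 m³/day.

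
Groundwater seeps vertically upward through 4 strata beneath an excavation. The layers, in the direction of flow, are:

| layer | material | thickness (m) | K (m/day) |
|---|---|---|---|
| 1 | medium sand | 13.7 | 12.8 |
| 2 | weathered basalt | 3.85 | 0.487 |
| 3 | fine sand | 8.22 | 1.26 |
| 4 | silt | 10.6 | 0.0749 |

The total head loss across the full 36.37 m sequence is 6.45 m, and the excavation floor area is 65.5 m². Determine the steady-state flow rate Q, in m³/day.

Flow is perpendicular to layering, so the layers act in series and the equivalent K is the thickness-weighted harmonic mean.
Total thickness L = 13.7 + 3.85 + 8.22 + 10.6 = 36.37 m.
Σ(b_i/K_i) = 13.7/12.8 + 3.85/0.487 + 8.22/1.26 + 10.6/0.0749 = 157.0 d.
K_eq = L / Σ(b_i/K_i) = 36.37 / 157.0 = 0.2316 m/day.
Q = K_eq · A · (Δh/L) = 0.2316 × 65.5 × (6.45/36.37) = 2.691 m³/day.

2.69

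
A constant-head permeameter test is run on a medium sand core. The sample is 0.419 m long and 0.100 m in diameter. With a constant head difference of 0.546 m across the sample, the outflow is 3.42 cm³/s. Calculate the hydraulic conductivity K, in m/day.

Cross-sectional area A = π·(d/2)² = π × (0.100/2)² = 0.007854 m².
Convert discharge: 3.42 cm³/s = 3.420e-06 m³/s.
Darcy's law rearranged: K = Q·L / (A·Δh) = 3.420e-06 × 0.419 / (0.007854 × 0.546) = 0.0003342 m/s = 28.87 m/day.

28.9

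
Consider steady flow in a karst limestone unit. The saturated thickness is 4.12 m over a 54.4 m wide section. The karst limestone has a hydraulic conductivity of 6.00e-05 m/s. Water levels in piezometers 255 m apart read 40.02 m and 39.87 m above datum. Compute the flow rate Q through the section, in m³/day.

0.683

Convert K: 6.00e-05 m/s × 86400 = 5.184 m/day.
Cross-sectional area A = 54.4 × 4.12 = 224.1 m².
Hydraulic gradient i = (40.02 − 39.87) / 255 = 0.15 / 255 = 0.0005882.
Darcy's law: Q = K · A · i = 5.184 × 224.1 × 0.0005882 = 0.6835 m³/day.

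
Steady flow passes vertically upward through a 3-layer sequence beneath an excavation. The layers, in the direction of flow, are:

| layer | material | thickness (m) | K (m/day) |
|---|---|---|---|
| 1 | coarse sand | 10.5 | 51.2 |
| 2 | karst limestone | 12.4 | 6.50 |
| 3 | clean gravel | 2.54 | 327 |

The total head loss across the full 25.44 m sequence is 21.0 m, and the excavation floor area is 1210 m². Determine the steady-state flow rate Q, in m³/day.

12000

Flow is perpendicular to layering, so the layers act in series and the equivalent K is the thickness-weighted harmonic mean.
Total thickness L = 10.5 + 12.4 + 2.54 = 25.44 m.
Σ(b_i/K_i) = 10.5/51.2 + 12.4/6.50 + 2.54/327 = 2.121 d.
K_eq = L / Σ(b_i/K_i) = 25.44 / 2.121 = 12.00 m/day.
Q = K_eq · A · (Δh/L) = 12.00 × 1210 × (21.0/25.44) = 11983 m³/day.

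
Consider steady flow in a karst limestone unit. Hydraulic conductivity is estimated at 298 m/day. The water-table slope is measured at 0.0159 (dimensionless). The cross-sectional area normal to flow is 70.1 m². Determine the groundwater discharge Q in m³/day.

Hydraulic gradient i = 0.0159.
Darcy's law: Q = K · A · i = 298.0 × 70.10 × 0.01590 = 332.1 m³/day.

332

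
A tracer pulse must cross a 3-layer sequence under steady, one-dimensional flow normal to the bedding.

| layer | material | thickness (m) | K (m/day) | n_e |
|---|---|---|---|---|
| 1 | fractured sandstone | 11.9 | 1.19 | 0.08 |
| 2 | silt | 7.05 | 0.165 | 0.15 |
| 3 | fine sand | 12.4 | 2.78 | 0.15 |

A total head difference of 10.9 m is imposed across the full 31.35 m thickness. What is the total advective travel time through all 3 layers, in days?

20.3

With flow normal to the layers, continuity requires the same specific discharge q through every layer.
Σ(b_i/K_i) = 11.9/1.19 + 7.05/0.165 + 12.4/2.78 = 57.19 d.
q = Δh / Σ(b_i/K_i) = 10.9 / 57.19 = 0.1906 m/day.
In each layer the seepage velocity is v_i = q/n_i, so the layer transit time is t_i = b_i·n_i / q:
  layer 1 (fractured sandstone): t_1 = 11.9 × 0.08 / 0.1906 = 4.995 d
  layer 2 (silt): t_2 = 7.05 × 0.15 / 0.1906 = 5.548 d
  layer 3 (fine sand): t_3 = 12.4 × 0.15 / 0.1906 = 9.759 d
Total t = Σ t_i = 20.30 days.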